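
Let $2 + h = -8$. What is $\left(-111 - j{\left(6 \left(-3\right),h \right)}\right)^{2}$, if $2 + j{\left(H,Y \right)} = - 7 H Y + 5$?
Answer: $1313316$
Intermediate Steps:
$h = -10$ ($h = -2 - 8 = -10$)
$j{\left(H,Y \right)} = 3 - 7 H Y$ ($j{\left(H,Y \right)} = -2 + \left(- 7 H Y + 5\right) = -2 - \left(-5 + 7 H Y\right) = 3 - 7 H Y$)
$\left(-111 - j{\left(6 \left(-3\right),h \right)}\right)^{2} = \left(-111 - \left(3 - 7 \cdot 6 \left(-3\right) \left(-10\right)\right)\right)^{2} = \left(-111 - \left(3 - \left(-126\right) \left(-10\right)\right)\right)^{2} = \left(-111 - \left(3 - 1260\right)\right)^{2} = \left(-111 - -1257\right)^{2} = \left(-111 + 1257\right)^{2} = 1146^{2} = 1313316$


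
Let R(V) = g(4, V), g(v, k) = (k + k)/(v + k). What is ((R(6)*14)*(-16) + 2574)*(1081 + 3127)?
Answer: 48501408/5 ≈ 9.7003e+6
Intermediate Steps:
g(v, k) = 2*k/(k + v) (g(v, k) = (2*k)/(k + v) = 2*k/(k + v))
R(V) = 2*V/(4 + V) (R(V) = 2*V/(V + 4) = 2*V/(4 + V))
((R(6)*14)*(-16) + 2574)*(1081 + 3127) = (((2*6/(4 + 6))*14)*(-16) + 2574)*(1081 + 3127) = (((2*6/10)*14)*(-16) + 2574)*4208 = (((2*6*(⅒))*14)*(-16) + 2574)*4208 = (((6/5)*14)*(-16) + 2574)*4208 = ((84/5)*(-16) + 2574)*4208 = (-1344/5 + 2574)*4208 = (11526/5)*4208 = 48501408/5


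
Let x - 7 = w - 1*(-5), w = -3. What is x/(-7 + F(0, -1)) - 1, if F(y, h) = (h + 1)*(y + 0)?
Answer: -16/7 ≈ -2.2857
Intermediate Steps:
x = 9 (x = 7 + (-3 - 1*(-5)) = 7 + (-3 + 5) = 7 + 2 = 9)
F(y, h) = y*(1 + h) (F(y, h) = (1 + h)*y = y*(1 + h))
x/(-7 + F(0, -1)) - 1 = 9/(-7 + 0*(1 - 1)) - 1 = 9/(-7 + 0*0) - 1 = 9/(-7 + 0) - 1 = 9/(-7) - 1 = -⅐*9 - 1 = -9/7 - 1 = -16/7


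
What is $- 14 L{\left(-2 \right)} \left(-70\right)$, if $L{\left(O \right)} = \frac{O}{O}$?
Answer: $980$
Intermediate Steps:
$L{\left(O \right)} = 1$
$- 14 L{\left(-2 \right)} \left(-70\right) = - 14 \cdot 1 \left(-70\right) = - 14 \left(-70\right) = \left(-1\right) \left(-980\right) = 980$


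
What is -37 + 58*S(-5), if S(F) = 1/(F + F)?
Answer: -214/5 ≈ -42.800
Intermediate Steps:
S(F) = 1/(2*F)
-37 + 58*S(-5) = -37 + 58*((½)/(-5)) = -37 + 58*((½)*(-⅕)) = -37 + 58*(-⅒) = -37 - 29/5 = -214/5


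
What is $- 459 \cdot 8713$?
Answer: $-3999267$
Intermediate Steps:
$- 459 \cdot 8713 = \left(-1\right) 3999267 = -3999267$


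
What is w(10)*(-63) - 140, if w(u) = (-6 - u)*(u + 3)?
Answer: 12964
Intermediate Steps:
w(u) = (-6 - u)*(3 + u)
w(10)*(-63) - 140 = (-18 - 1*10² - 9*10)*(-63) - 140 = (-18 - 1*100 - 90)*(-63) - 140 = (-18 - 100 - 90)*(-63) - 140 = -208*(-63) - 140 = 13104 - 140 = 12964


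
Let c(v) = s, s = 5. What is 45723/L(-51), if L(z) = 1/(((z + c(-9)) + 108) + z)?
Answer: 502953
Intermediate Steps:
c(v) = 5
L(z) = 1/(113 + 2*z) (L(z) = 1/(((z + 5) + 108) + z) = 1/(((5 + z) + 108) + z) = 1/((113 + z) + z) = 1/(113 + 2*z))
45723/L(-51) = 45723/(1/(113 + 2*(-51))) = 45723/(1/(113 - 102)) = 45723/(1/11) = 45723*11 = 502953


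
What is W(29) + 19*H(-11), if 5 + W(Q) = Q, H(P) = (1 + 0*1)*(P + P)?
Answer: -394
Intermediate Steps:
H(P) = 2*P (H(P) = (1 + 0)*(2*P) = 1*(2*P) = 2*P)
W(Q) = -5 + Q
W(29) + 19*H(-11) = (-5 + 29) + 19*(2*(-11)) = 24 + 19*(-22) = 24 - 418 = -394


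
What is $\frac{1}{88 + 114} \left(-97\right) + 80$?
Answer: $\frac{16063}{202} \approx 79.52$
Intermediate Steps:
$\frac{1}{88 + 114} \left(-97\right) + 80 = \frac{1}{202} \left(-97\right) + 80 = - \frac{97}{202} + 80 = \frac{16063}{202}$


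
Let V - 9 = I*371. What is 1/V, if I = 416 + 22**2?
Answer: 1/333909 ≈ 2.9948e-6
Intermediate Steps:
I = 900 (I = 416 + 484 = 900)
V = 333909 (V = 9 + 900*371 = 9 + 333900 = 333909)
1/V = 1/333909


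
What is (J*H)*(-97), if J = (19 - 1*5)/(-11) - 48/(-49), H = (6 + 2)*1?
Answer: 122608/539 ≈ 227.47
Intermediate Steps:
H = 8 (H = 8*1 = 8)
J = -158/539 (J = (19 - 5)*(-1/11) - 48*(-1/49) = 14*(-1/11) + 48/49 = -14/11 + 48/49 = -158/539 ≈ -0.29314)
(J*H)*(-97) = -158/539*8*(-97) = -1264/539*(-97) = 122608/539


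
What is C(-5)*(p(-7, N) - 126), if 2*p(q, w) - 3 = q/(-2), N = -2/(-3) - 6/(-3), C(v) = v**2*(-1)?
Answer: 12275/4 ≈ 3068.8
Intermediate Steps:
C(v) = -v**2
N = 8/3 (N = -2*(-1/3) - 6*(-1/3) = 2/3 + 2 = 8/3 ≈ 2.6667)
p(q, w) = 3/2 - q/4 (p(q, w) = 3/2 + (q/(-2))/2 = 3/2 + (q*(-1/2))/2 = 3/2 + (-q/2)/2 = 3/2 - q/4)
C(-5)*(p(-7, N) - 126) = (-1*(-5)**2)*((3/2 - 1/4*(-7)) - 126) = (-1*25)*((3/2 + 7/4) - 126) = -25*(13/4 - 126) = -25*(-491/4) = 12275/4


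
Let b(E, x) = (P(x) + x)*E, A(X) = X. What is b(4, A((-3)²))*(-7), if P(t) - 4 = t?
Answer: -616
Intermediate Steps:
P(t) = 4 + t
b(E, x) = E*(4 + 2*x) (b(E, x) = ((4 + x) + x)*E = (4 + 2*x)*E = E*(4 + 2*x))
b(4, A((-3)²))*(-7) = (2*4*(2 + (-3)²))*(-7) = (2*4*(2 + 9))*(-7) = (2*4*11)*(-7) = 88*(-7) = -616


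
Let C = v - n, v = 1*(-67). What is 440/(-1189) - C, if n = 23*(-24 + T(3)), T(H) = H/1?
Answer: -495064/1189 ≈ -416.37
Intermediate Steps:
T(H) = H (T(H) = H*1 = H)
v = -67
n = -483 (n = 23*(-24 + 3) = 23*(-21) = -483)
C = 416 (C = -67 - 1*(-483) = -67 + 483 = 416)
440/(-1189) - C = 440/(-1189) - 1*416 = 440*(-1/1189) - 416 = -440/1189 - 416 = -495064/1189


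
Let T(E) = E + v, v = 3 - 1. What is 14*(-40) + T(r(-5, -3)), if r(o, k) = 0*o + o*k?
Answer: -543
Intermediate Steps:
r(o, k) = k*o (r(o, k) = 0 + k*o = k*o)
v = 2
T(E) = 2 + E (T(E) = E + 2 = 2 + E)
14*(-40) + T(r(-5, -3)) = 14*(-40) + (2 - 3*(-5)) = -560 + (2 + 15) = -560 + 17 = -543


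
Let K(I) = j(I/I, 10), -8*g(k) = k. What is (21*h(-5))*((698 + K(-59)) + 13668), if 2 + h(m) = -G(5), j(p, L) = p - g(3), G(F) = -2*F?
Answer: 2413719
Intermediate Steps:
g(k) = -k/8
j(p, L) = 3/8 + p (j(p, L) = p - (-1)*3/8 = p - 1*(-3/8) = p + 3/8 = 3/8 + p)
h(m) = 8 (h(m) = -2 - (-2)*5 = -2 - 1*(-10) = -2 + 10 = 8)
K(I) = 11/8 (K(I) = 3/8 + I/I = 3/8 + 1 = 11/8)
(21*h(-5))*((698 + K(-59)) + 13668) = (21*8)*((698 + 11/8) + 13668) = 168*(5595/8 + 13668) = 168*(114939/8) = 2413719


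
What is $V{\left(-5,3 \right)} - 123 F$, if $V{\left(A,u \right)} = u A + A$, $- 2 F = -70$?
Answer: $-4325$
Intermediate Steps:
$F = 35$ ($F = \left(- \frac{1}{2}\right) \left(-70\right) = 35$)
$V{\left(A,u \right)} = A + A u$ ($V{\left(A,u \right)} = A u + A = A + A u$)
$V{\left(-5,3 \right)} - 123 F = - 5 \left(1 + 3\right) - 4305 = \left(-5\right) 4 - 4305 = -20 - 4305 = -4325$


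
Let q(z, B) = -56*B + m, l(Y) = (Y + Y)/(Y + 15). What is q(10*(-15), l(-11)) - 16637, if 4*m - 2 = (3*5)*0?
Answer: -32657/2 ≈ -16329.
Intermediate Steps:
l(Y) = 2*Y/(15 + Y) (l(Y) = (2*Y)/(15 + Y) = 2*Y/(15 + Y))
m = ½ (m = ½ + ((3*5)*0)/4 = ½ + (15*0)/4 = ½ + (¼)*0 = ½ + 0 = ½ ≈ 0.50000)
q(z, B) = ½ - 56*B (q(z, B) = -56*B + ½ = ½ - 56*B)
q(10*(-15), l(-11)) - 16637 = (½ - 112*(-11)/(15 - 11)) - 16637 = (½ - 112*(-11)/4) - 16637 = (½ - 56*(-11/2)) - 16637 = (½ + 308) - 16637 = 617/2 - 16637 = -32657/2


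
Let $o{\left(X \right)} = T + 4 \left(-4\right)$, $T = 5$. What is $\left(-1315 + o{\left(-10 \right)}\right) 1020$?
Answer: $-1352520$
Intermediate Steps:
$o{\left(X \right)} = -11$ ($o{\left(X \right)} = 5 + 4 \left(-4\right) = 5 - 16 = -11$)
$\left(-1315 + o{\left(-10 \right)}\right) 1020 = \left(-1315 - 11\right) 1020 = \left(-1326\right) 1020 = -1352520$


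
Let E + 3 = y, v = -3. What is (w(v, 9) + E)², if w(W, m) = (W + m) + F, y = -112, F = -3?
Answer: 12544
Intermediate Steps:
E = -115 (E = -3 - 112 = -115)
w(W, m) = -3 + W + m (w(W, m) = (W + m) - 3 = -3 + W + m)
(w(v, 9) + E)² = ((-3 - 3 + 9) - 115)² = (3 - 115)² = (-112)² = 12544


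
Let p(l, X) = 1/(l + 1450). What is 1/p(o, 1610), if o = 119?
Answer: 1569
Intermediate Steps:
p(l, X) = 1/(1450 + l)
1/p(o, 1610) = 1/(1/(1450 + 119)) = 1/(1/1569) = 1569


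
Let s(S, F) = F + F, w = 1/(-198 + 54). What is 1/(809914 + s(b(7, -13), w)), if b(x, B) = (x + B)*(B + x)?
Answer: 72/58313807 ≈ 1.2347e-6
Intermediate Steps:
b(x, B) = (B + x)² (b(x, B) = (B + x)*(B + x) = (B + x)²)
w = -1/144 (w = 1/(-144) = -1/144 ≈ -0.0069444)
s(S, F) = 2*F
1/(809914 + s(b(7, -13), w)) = 1/(809914 + 2*(-1/144)) = 1/(809914 - 1/72) = 1/(58313807/72) = 72/58313807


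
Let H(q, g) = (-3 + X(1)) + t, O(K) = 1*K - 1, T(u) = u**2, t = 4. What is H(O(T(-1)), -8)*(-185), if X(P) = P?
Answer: -370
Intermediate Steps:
O(K) = -1 + K (O(K) = K - 1 = -1 + K)
H(q, g) = 2 (H(q, g) = (-3 + 1) + 4 = -2 + 4 = 2)
H(O(T(-1)), -8)*(-185) = 2*(-185) = -370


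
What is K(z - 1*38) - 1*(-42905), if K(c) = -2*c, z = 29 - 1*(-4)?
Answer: 42915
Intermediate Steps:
z = 33 (z = 29 + 4 = 33)
K(z - 1*38) - 1*(-42905) = -2*(33 - 1*38) - 1*(-42905) = -2*(33 - 38) + 42905 = -2*(-5) + 42905 = 10 + 42905 = 42915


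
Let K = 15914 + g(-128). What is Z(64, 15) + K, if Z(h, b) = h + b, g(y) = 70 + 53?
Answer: 16116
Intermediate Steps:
g(y) = 123
K = 16037 (K = 15914 + 123 = 16037)
Z(h, b) = b + h
Z(64, 15) + K = (15 + 64) + 16037 = 79 + 16037 = 16116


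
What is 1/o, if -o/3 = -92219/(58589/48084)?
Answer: 58589/13302775188 ≈ 4.4043e-6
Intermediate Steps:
o = 13302775188/58589 (o = -(-276657)/(58589/48084) = -(-276657)/(58589*(1/48084)) = -(-276657)/58589/48084 = -(-276657)*48084/58589 = -3*(-4434258396/58589) = 13302775188/58589 ≈ 2.2705e+5)
1/o = 1/(13302775188/58589) = 58589/13302775188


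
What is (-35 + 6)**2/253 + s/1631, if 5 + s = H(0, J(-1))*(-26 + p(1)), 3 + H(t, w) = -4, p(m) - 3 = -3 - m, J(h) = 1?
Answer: 1418223/412643 ≈ 3.4369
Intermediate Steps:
p(m) = -m (p(m) = 3 + (-3 - m) = -m)
H(t, w) = -7 (H(t, w) = -3 - 4 = -7)
s = 184 (s = -5 - 7*(-26 - 1*1) = -5 - 7*(-26 - 1) = -5 - 7*(-27) = -5 + 189 = 184)
(-35 + 6)**2/253 + s/1631 = (-35 + 6)**2/253 + 184/1631 = (-29)**2*(1/253) + 184*(1/1631) = 841*(1/253) + 184/1631 = 841/253 + 184/1631 = 1418223/412643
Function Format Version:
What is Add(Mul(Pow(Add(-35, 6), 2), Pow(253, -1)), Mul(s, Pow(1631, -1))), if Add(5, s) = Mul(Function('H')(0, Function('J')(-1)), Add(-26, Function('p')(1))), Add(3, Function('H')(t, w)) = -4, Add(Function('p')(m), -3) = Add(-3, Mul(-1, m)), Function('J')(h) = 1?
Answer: Rational(1418223, 412643) ≈ 3.4369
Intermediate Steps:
Function('p')(m) = Mul(-1, m) (Function('p')(m) = Add(3, Add(-3, Mul(-1, m))) = Mul(-1, m))
Function('H')(t, w) = -7 (Function('H')(t, w) = Add(-3, -4) = -7)
s = 184 (s = Add(-5, Mul(-7, Add(-26, Mul(-1, 1)))) = Add(-5, Mul(-7, Add(-26, -1))) = Add(-5, Mul(-7, -27)) = Add(-5, 189) = 184)
Add(Mul(Pow(Add(-35, 6), 2), Pow(253, -1)), Mul(s, Pow(1631, -1))) = Add(Mul(Pow(Add(-35, 6), 2), Pow(253, -1)), Mul(184, Pow(1631, -1))) = Add(Mul(Pow(-29, 2), Rational(1, 253)), Mul(184, Rational(1, 1631))) = Add(Mul(841, Rational(1, 253)), Rational(184, 1631)) = Add(Rational(841, 253), Rational(184, 1631)) = Rational(1418223, 412643)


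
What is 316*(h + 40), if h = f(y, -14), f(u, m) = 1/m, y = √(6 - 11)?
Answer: 88322/7 ≈ 12617.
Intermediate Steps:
y = I*√5 (y = √(-5) = I*√5 ≈ 2.2361*I)
h = -1/14 (h = 1/(-14) = -1/14 ≈ -0.071429)
316*(h + 40) = 316*(-1/14 + 40) = 316*(559/14) = 88322/7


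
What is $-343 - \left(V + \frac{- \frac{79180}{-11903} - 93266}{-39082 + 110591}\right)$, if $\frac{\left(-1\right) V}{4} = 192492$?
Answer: $\frac{655084073495893}{851171627} \approx 7.6963 \cdot 10^{5}$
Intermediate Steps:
$V = -769968$ ($V = \left(-4\right) 192492 = -769968$)
$-343 - \left(V + \frac{- \frac{79180}{-11903} - 93266}{-39082 + 110591}\right) = -343 - \left(-769968 + \frac{- \frac{79180}{-11903} - 93266}{-39082 + 110591}\right) = -343 - \left(-769968 + \frac{\left(-79180\right) \left(- \frac{1}{11903}\right) - 93266}{71509}\right) = -343 - \left(-769968 + \left(\frac{79180}{11903} - 93266\right) \frac{1}{71509}\right) = -343 - \left(-769968 - \frac{1110066018}{851171627}\right) = -343 - - \frac{655376025363954}{851171627} = -343 + \frac{655376025363954}{851171627} = \frac{655084073495893}{851171627}$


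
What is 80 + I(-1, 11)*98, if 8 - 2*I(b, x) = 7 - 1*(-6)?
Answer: -165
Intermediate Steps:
I(b, x) = -5/2 (I(b, x) = 4 - (7 - 1*(-6))/2 = 4 - (7 + 6)/2 = 4 - 1/2*13 = 4 - 13/2 = -5/2)
80 + I(-1, 11)*98 = 80 - 5/2*98 = 80 - 245 = -165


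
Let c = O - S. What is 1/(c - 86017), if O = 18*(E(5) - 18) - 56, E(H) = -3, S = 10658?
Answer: -1/97109 ≈ -1.0298e-5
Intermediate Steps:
O = -434 (O = 18*(-3 - 18) - 56 = 18*(-21) - 56 = -378 - 56 = -434)
c = -11092 (c = -434 - 1*10658 = -434 - 10658 = -11092)
1/(c - 86017) = 1/(-11092 - 86017) = 1/(-97109) = -1/97109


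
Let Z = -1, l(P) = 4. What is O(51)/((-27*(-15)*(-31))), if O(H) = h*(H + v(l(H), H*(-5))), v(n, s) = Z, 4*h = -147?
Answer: 245/1674 ≈ 0.14636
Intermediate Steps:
h = -147/4 (h = (1/4)*(-147) = -147/4 ≈ -36.750)
v(n, s) = -1
O(H) = 147/4 - 147*H/4 (O(H) = -147*(H - 1)/4 = -147*(-1 + H)/4 = 147/4 - 147*H/4)
O(51)/((-27*(-15)*(-31))) = (147/4 - 147/4*51)/((-27*(-15)*(-31))) = (147/4 - 7497/4)/((405*(-31))) = -3675/2/(-12555) = -3675/2*(-1/12555) = 245/1674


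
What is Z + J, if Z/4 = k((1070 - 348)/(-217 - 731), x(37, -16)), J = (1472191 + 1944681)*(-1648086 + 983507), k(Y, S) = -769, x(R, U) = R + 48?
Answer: -2270781379964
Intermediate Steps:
x(R, U) = 48 + R
J = -2270781376888 (J = 3416872*(-664579) = -2270781376888)
Z = -3076 (Z = 4*(-769) = -3076)
Z + J = -3076 - 2270781376888 = -2270781379964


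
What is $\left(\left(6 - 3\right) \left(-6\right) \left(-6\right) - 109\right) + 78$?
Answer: $77$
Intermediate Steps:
$\left(\left(6 - 3\right) \left(-6\right) \left(-6\right) - 109\right) + 78 = \left(3 \left(-6\right) \left(-6\right) - 109\right) + 78 = \left(\left(-18\right) \left(-6\right) - 109\right) + 78 = \left(108 - 109\right) + 78 = -1 + 78 = 77$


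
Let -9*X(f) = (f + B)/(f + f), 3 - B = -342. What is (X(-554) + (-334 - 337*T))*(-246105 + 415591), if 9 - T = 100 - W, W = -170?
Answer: 74046428973821/4986 ≈ 1.4851e+10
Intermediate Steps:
B = 345 (B = 3 - 1*(-342) = 3 + 342 = 345)
X(f) = -(345 + f)/(18*f) (X(f) = -(f + 345)/(9*(f + f)) = -(345 + f)/(9*(2*f)) = -(345 + f)*1/(2*f)/9 = -(345 + f)/(18*f))
T = -261 (T = 9 - (100 - 1*(-170)) = 9 - (100 + 170) = 9 - 1*270 = 9 - 270 = -261)
(X(-554) + (-334 - 337*T))*(-246105 + 415591) = ((1/18)*(-345 - 1*(-554))/(-554) + (-334 - 337*(-261)))*(-246105 + 415591) = ((1/18)*(-1/554)*(-345 + 554) + (-334 + 87957))*169486 = ((1/18)*(-1/554)*209 + 87623)*169486 = (-209/9972 + 87623)*169486 = (873776347/9972)*169486 = 74046428973821/4986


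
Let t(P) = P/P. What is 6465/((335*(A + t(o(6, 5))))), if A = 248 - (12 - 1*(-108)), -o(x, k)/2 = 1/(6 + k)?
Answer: 431/2881 ≈ 0.14960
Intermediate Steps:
o(x, k) = -2/(6 + k)
t(P) = 1
A = 128 (A = 248 - (12 + 108) = 248 - 1*120 = 248 - 120 = 128)
6465/((335*(A + t(o(6, 5))))) = 6465/((335*(128 + 1))) = 6465/((335*129)) = 6465/43215 = 6465*(1/43215) = 431/2881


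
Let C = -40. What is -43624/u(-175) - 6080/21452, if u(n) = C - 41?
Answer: 233832392/434403 ≈ 538.28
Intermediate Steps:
u(n) = -81 (u(n) = -40 - 41 = -81)
-43624/u(-175) - 6080/21452 = -43624/(-81) - 6080/21452 = -43624*(-1/81) - 6080*1/21452 = 43624/81 - 1520/5363 = 233832392/434403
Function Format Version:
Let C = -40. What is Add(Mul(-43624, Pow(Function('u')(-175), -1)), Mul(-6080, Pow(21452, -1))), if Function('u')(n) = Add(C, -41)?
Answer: Rational(233832392, 434403) ≈ 538.28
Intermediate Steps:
Function('u')(n) = -81 (Function('u')(n) = Add(-40, -41) = -81)
Add(Mul(-43624, Pow(Function('u')(-175), -1)), Mul(-6080, Pow(21452, -1))) = Add(Mul(-43624, Pow(-81, -1)), Mul(-6080, Pow(21452, -1))) = Add(Mul(-43624, Rational(-1, 81)), Mul(-6080, Rational(1, 21452))) = Add(Rational(43624, 81), Rational(-1520, 5363)) = Rational(233832392, 434403)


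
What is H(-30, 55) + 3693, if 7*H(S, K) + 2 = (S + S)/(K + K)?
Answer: 40619/11 ≈ 3692.6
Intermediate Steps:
H(S, K) = -2/7 + S/(7*K) (H(S, K) = -2/7 + ((S + S)/(K + K))/7 = -2/7 + ((2*S)/((2*K)))/7 = -2/7 + ((2*S)*(1/(2*K)))/7 = -2/7 + (S/K)/7 = -2/7 + S/(7*K))
H(-30, 55) + 3693 = (⅐)*(-30 - 2*55)/55 + 3693 = (⅐)*(1/55)*(-30 - 110) + 3693 = (⅐)*(1/55)*(-140) + 3693 = -4/11 + 3693 = 40619/11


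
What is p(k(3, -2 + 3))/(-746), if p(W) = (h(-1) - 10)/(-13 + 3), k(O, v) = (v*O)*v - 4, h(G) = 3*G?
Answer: -13/7460 ≈ -0.0017426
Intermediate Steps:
k(O, v) = -4 + O*v² (k(O, v) = (O*v)*v - 4 = O*v² - 4 = -4 + O*v²)
p(W) = 13/10 (p(W) = (3*(-1) - 10)/(-13 + 3) = (-3 - 10)/(-10) = -13*(-⅒) = 13/10)
p(k(3, -2 + 3))/(-746) = (13/10)/(-746) = (13/10)*(-1/746) = -13/7460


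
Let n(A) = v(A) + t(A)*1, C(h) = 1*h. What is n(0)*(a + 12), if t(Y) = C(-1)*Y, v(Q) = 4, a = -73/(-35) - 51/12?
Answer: 1377/35 ≈ 39.343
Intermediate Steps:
a = -303/140 (a = -73*(-1/35) - 51*1/12 = 73/35 - 17/4 = -303/140 ≈ -2.1643)
C(h) = h
t(Y) = -Y
n(A) = 4 - A (n(A) = 4 - A*1 = 4 - A)
n(0)*(a + 12) = (4 - 1*0)*(-303/140 + 12) = (4 + 0)*(1377/140) = 4*(1377/140) = 1377/35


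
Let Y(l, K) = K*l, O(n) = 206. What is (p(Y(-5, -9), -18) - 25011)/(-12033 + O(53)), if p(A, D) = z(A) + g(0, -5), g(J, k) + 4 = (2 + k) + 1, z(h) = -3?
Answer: 25020/11827 ≈ 2.1155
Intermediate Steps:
g(J, k) = -1 + k (g(J, k) = -4 + ((2 + k) + 1) = -4 + (3 + k) = -1 + k)
p(A, D) = -9 (p(A, D) = -3 + (-1 - 5) = -3 - 6 = -9)
(p(Y(-5, -9), -18) - 25011)/(-12033 + O(53)) = (-9 - 25011)/(-12033 + 206) = -25020/(-11827) = -25020*(-1/11827) = 25020/11827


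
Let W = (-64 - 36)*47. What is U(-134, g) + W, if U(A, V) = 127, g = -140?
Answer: -4573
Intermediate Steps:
W = -4700 (W = -100*47 = -4700)
U(-134, g) + W = 127 - 4700 = -4573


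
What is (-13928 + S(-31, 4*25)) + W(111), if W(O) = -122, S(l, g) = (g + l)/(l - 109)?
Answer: -1967069/140 ≈ -14051.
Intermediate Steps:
S(l, g) = (g + l)/(-109 + l)
(-13928 + S(-31, 4*25)) + W(111) = (-13928 + (4*25 - 31)/(-109 - 31)) - 122 = (-13928 + (100 - 31)/(-140)) - 122 = (-13928 - 1/140*69) - 122 = (-13928 - 69/140) - 122 = -1949989/140 - 122 = -1967069/140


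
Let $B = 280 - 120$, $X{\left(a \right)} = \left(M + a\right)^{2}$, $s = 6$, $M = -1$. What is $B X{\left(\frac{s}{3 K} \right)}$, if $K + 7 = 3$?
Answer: $360$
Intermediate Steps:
$K = -4$ ($K = -7 + 3 = -4$)
$X{\left(a \right)} = \left(-1 + a\right)^{2}$
$B = 160$ ($B = 280 - 120 = 160$)
$B X{\left(\frac{s}{3 K} \right)} = 160 \left(-1 + \frac{6}{3 \left(-4\right)}\right)^{2} = 160 \left(-1 + \frac{6}{-12}\right)^{2} = 160 \left(-1 + 6 \left(- \frac{1}{12}\right)\right)^{2} = 160 \left(-1 - \frac{1}{2}\right)^{2} = 160 \left(- \frac{3}{2}\right)^{2} = 160 \cdot \frac{9}{4} = 360$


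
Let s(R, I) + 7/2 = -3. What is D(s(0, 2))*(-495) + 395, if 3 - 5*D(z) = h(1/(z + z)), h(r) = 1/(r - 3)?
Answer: 2633/40 ≈ 65.825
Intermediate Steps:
h(r) = 1/(-3 + r)
s(R, I) = -13/2 (s(R, I) = -7/2 - 3 = -13/2)
D(z) = ⅗ - 1/(5*(-3 + 1/(2*z))) (D(z) = ⅗ - 1/(5*(-3 + 1/(z + z))) = ⅗ - 1/(5*(-3 + 1/(2*z))))
D(s(0, 2))*(-495) + 395 = ((-3 + 20*(-13/2))/(5*(-1 + 6*(-13/2))))*(-495) + 395 = ((-3 - 130)/(5*(-1 - 39)))*(-495) + 395 = ((⅕)*(-133)/(-40))*(-495) + 395 = ((⅕)*(-1/40)*(-133))*(-495) + 395 = (133/200)*(-495) + 395 = -13167/40 + 395 = 2633/40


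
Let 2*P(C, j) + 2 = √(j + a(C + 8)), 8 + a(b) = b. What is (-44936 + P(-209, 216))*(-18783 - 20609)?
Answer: 1770158304 - 19696*√7 ≈ 1.7701e+9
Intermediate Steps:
a(b) = -8 + b
P(C, j) = -1 + √(C + j)/2 (P(C, j) = -1 + √(j + (-8 + (C + 8)))/2 = -1 + √(j + (-8 + (8 + C)))/2 = -1 + √(j + C)/2 = -1 + √(C + j)/2)
(-44936 + P(-209, 216))*(-18783 - 20609) = (-44936 + (-1 + √(-209 + 216)/2))*(-18783 - 20609) = (-44936 + (-1 + √7/2))*(-39392) = (-44937 + √7/2)*(-39392) = 1770158304 - 19696*√7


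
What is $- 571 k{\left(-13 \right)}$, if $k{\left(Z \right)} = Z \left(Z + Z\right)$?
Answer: $-192998$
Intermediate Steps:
$k{\left(Z \right)} = 2 Z^{2}$ ($k{\left(Z \right)} = Z 2 Z = 2 Z^{2}$)
$- 571 k{\left(-13 \right)} = - 571 \cdot 2 \left(-13\right)^{2} = - 571 \cdot 2 \cdot 169 = \left(-571\right) 338 = -192998$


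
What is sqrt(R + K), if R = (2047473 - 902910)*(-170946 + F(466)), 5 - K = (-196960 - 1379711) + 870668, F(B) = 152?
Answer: I*sqrt(195483787014) ≈ 4.4214e+5*I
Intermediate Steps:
K = 706008 (K = 5 - ((-196960 - 1379711) + 870668) = 5 - (-1576671 + 870668) = 5 - 1*(-706003) = 5 + 706003 = 706008)
R = -195484493022 (R = (2047473 - 902910)*(-170946 + 152) = 1144563*(-170794) = -195484493022)
sqrt(R + K) = sqrt(-195484493022 + 706008) = sqrt(-195483787014) = I*sqrt(195483787014)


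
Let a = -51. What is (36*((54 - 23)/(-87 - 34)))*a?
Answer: 56916/121 ≈ 470.38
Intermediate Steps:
(36*((54 - 23)/(-87 - 34)))*a = (36*((54 - 23)/(-87 - 34)))*(-51) = (36*(31/(-121)))*(-51) = (36*(31*(-1/121)))*(-51) = (36*(-31/121))*(-51) = -1116/121*(-51) = 56916/121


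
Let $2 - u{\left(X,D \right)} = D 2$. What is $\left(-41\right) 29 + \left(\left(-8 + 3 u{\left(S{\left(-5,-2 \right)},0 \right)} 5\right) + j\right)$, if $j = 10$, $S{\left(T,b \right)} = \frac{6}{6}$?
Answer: $-1157$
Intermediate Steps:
$S{\left(T,b \right)} = 1$ ($S{\left(T,b \right)} = 6 \cdot \frac{1}{6} = 1$)
$u{\left(X,D \right)} = 2 - 2 D$ ($u{\left(X,D \right)} = 2 - D 2 = 2 - 2 D$)
$\left(-41\right) 29 + \left(\left(-8 + 3 u{\left(S{\left(-5,-2 \right)},0 \right)} 5\right) + j\right) = \left(-41\right) 29 - \left(-2 - 3 \left(2 - 0\right) 5\right) = -1189 - \left(-2 - 3 \left(2 + 0\right) 5\right) = -1189 - \left(-2 - 3 \cdot 2 \cdot 5\right) = -1189 + \left(\left(-8 + 6 \cdot 5\right) + 10\right) = -1189 + \left(\left(-8 + 30\right) + 10\right) = -1189 + \left(22 + 10\right) = -1189 + 32 = -1157$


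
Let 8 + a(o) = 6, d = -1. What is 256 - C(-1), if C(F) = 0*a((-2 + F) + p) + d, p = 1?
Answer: 257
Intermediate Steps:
a(o) = -2 (a(o) = -8 + 6 = -2)
C(F) = -1 (C(F) = 0*(-2) - 1 = 0 - 1 = -1)
256 - C(-1) = 256 - 1*(-1) = 256 + 1 = 257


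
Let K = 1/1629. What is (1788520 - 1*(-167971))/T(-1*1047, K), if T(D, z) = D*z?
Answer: -1062374613/349 ≈ -3.0441e+6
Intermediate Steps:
K = 1/1629 ≈ 0.00061387
(1788520 - 1*(-167971))/T(-1*1047, K) = (1788520 - 1*(-167971))/((-1*1047*(1/1629))) = (1788520 + 167971)/((-1047*1/1629)) = 1956491/(-349/543) = 1956491*(-543/349) = -1062374613/349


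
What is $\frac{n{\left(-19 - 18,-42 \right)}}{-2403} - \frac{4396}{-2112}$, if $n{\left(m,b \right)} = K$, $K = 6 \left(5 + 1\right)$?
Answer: $\frac{32369}{15664} \approx 2.0665$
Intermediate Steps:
$K = 36$ ($K = 6 \cdot 6 = 36$)
$n{\left(m,b \right)} = 36$
$\frac{n{\left(-19 - 18,-42 \right)}}{-2403} - \frac{4396}{-2112} = \frac{36}{-2403} - \frac{4396}{-2112} = 36 \left(- \frac{1}{2403}\right) - - \frac{1099}{528} = - \frac{4}{267} + \frac{1099}{528} = \frac{32369}{15664}$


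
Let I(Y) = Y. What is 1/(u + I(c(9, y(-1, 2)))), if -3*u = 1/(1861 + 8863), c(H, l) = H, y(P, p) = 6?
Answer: 32172/289547 ≈ 0.11111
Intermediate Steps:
u = -1/32172 (u = -1/(3*(1861 + 8863)) = -⅓/10724 = -⅓*1/10724 = -1/32172 ≈ -3.1083e-5)
1/(u + I(c(9, y(-1, 2)))) = 1/(-1/32172 + 9) = 1/(289547/32172) = 32172/289547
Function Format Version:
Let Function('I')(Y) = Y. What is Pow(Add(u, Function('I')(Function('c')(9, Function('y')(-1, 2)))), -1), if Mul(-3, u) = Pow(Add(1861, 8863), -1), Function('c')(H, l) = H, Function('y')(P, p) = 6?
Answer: Rational(32172, 289547) ≈ 0.11111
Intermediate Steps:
u = Rational(-1, 32172) (u = Mul(Rational(-1, 3), Pow(Add(1861, 8863), -1)) = Mul(Rational(-1, 3), Pow(10724, -1)) = Mul(Rational(-1, 3), Rational(1, 10724)) = Rational(-1, 32172) ≈ -3.1083e-5)
Pow(Add(u, Function('I')(Function('c')(9, Function('y')(-1, 2)))), -1) = Pow(Add(Rational(-1, 32172), 9), -1) = Pow(Rational(289547, 32172), -1) = Rational(32172, 289547)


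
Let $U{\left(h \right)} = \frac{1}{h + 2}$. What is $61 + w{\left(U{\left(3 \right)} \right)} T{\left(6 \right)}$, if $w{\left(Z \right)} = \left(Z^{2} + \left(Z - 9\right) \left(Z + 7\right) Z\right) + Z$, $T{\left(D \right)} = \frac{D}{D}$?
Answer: $\frac{6071}{125} \approx 48.568$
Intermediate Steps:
$U{\left(h \right)} = \frac{1}{2 + h}$
$T{\left(D \right)} = 1$
$w{\left(Z \right)} = Z + Z^{2} + Z \left(-9 + Z\right) \left(7 + Z\right)$ ($w{\left(Z \right)} = \left(Z^{2} + \left(-9 + Z\right) \left(7 + Z\right) Z\right) + Z = \left(Z^{2} + Z \left(-9 + Z\right) \left(7 + Z\right)\right) + Z = Z + Z^{2} + Z \left(-9 + Z\right) \left(7 + Z\right)$)
$61 + w{\left(U{\left(3 \right)} \right)} T{\left(6 \right)} = 61 + \frac{-62 + \left(\frac{1}{2 + 3}\right)^{2} - \frac{1}{2 + 3}}{2 + 3} \cdot 1 = 61 + \frac{-62 + \left(\frac{1}{5}\right)^{2} - \frac{1}{5}}{5} \cdot 1 = 61 + \frac{-62 + \frac{1}{25} - \frac{1}{5}}{5} \cdot 1 = 61 + \frac{1}{5} \left(- \frac{1554}{25}\right) 1 = 61 - \frac{1554}{125} = \frac{6071}{125}$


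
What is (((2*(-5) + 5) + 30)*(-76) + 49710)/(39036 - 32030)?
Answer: 23905/3503 ≈ 6.8242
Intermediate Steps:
(((2*(-5) + 5) + 30)*(-76) + 49710)/(39036 - 32030) = (((-10 + 5) + 30)*(-76) + 49710)/7006 = ((-5 + 30)*(-76) + 49710)*(1/7006) = (25*(-76) + 49710)*(1/7006) = (-1900 + 49710)*(1/7006) = 47810*(1/7006) = 23905/3503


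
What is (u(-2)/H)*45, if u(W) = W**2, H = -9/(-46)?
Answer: 920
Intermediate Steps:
H = 9/46 (H = -9*(-1/46) = 9/46 ≈ 0.19565)
(u(-2)/H)*45 = ((-2)**2/(9/46))*45 = (4*(46/9))*45 = (184/9)*45 = 920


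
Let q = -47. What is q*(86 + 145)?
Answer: -10857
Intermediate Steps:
q*(86 + 145) = -47*(86 + 145) = -47*231 = -10857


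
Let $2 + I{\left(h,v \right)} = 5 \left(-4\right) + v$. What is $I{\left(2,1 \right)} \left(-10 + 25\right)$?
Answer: $-315$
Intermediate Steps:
$I{\left(h,v \right)} = -22 + v$ ($I{\left(h,v \right)} = -2 + \left(5 \left(-4\right) + v\right) = -2 + \left(-20 + v\right) = -22 + v$)
$I{\left(2,1 \right)} \left(-10 + 25\right) = \left(-22 + 1\right) \left(-10 + 25\right) = \left(-21\right) 15 = -315$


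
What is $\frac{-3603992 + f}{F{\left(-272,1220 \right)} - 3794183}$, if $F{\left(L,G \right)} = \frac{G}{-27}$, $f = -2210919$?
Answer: $\frac{157002597}{102444161} \approx 1.5326$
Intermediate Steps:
$F{\left(L,G \right)} = - \frac{G}{27}$ ($F{\left(L,G \right)} = G \left(- \frac{1}{27}\right) = - \frac{G}{27}$)
$\frac{-3603992 + f}{F{\left(-272,1220 \right)} - 3794183} = \frac{-3603992 - 2210919}{\left(- \frac{1}{27}\right) 1220 - 3794183} = - \frac{5814911}{- \frac{1220}{27} - 3794183} = - \frac{5814911}{- \frac{102444161}{27}} = \left(-5814911\right) \left(- \frac{27}{102444161}\right) = \frac{157002597}{102444161}$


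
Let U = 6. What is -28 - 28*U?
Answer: -196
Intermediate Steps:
-28 - 28*U = -28 - 28*6 = -28 - 168 = -196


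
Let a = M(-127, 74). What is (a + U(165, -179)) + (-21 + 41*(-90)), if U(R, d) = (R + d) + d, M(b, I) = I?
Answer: -3830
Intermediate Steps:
U(R, d) = R + 2*d
a = 74
(a + U(165, -179)) + (-21 + 41*(-90)) = (74 + (165 + 2*(-179))) + (-21 + 41*(-90)) = (74 + (165 - 358)) + (-21 - 3690) = (74 - 193) - 3711 = -119 - 3711 = -3830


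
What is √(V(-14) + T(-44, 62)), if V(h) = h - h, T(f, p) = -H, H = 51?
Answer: I*√51 ≈ 7.1414*I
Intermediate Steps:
T(f, p) = -51 (T(f, p) = -1*51 = -51)
V(h) = 0
√(V(-14) + T(-44, 62)) = √(0 - 51) = √(-51) = I*√51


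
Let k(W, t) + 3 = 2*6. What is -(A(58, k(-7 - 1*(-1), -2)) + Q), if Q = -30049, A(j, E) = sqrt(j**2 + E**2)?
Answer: 30049 - sqrt(3445) ≈ 29990.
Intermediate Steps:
k(W, t) = 9 (k(W, t) = -3 + 2*6 = -3 + 12 = 9)
A(j, E) = sqrt(E**2 + j**2)
-(A(58, k(-7 - 1*(-1), -2)) + Q) = -(sqrt(9**2 + 58**2) - 30049) = -(sqrt(81 + 3364) - 30049) = -(sqrt(3445) - 30049) = -(-30049 + sqrt(3445)) = 30049 - sqrt(3445)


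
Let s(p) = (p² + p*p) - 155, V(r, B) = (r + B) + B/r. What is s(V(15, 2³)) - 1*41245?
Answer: -9065782/225 ≈ -40292.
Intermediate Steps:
V(r, B) = B + r + B/r (V(r, B) = (B + r) + B/r = B + r + B/r)
s(p) = -155 + 2*p² (s(p) = (p² + p²) - 155 = 2*p² - 155 = -155 + 2*p²)
s(V(15, 2³)) - 1*41245 = (-155 + 2*(2³ + 15 + 2³/15)²) - 1*41245 = (-155 + 2*(8 + 15 + 8*(1/15))²) - 41245 = (-155 + 2*(8 + 15 + 8/15)²) - 41245 = (-155 + 2*(353/15)²) - 41245 = (-155 + 2*(124609/225)) - 41245 = (-155 + 249218/225) - 41245 = 214343/225 - 41245 = -9065782/225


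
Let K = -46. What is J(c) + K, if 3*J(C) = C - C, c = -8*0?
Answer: -46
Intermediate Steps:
c = 0
J(C) = 0 (J(C) = (C - C)/3 = (1/3)*0 = 0)
J(c) + K = 0 - 46 = -46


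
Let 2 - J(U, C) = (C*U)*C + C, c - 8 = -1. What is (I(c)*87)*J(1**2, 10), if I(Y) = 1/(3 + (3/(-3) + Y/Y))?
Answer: -3132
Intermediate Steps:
c = 7 (c = 8 - 1 = 7)
J(U, C) = 2 - C - U*C**2 (J(U, C) = 2 - ((C*U)*C + C) = 2 - (U*C**2 + C) = 2 - (C + U*C**2) = 2 + (-C - U*C**2) = 2 - C - U*C**2)
I(Y) = 1/3 (I(Y) = 1/(3 + (3*(-1/3) + 1)) = 1/(3 + (-1 + 1)) = 1/(3 + 0) = 1/3)
(I(c)*87)*J(1**2, 10) = ((1/3)*87)*(2 - 1*10 - 1*1**2*10**2) = 29*(2 - 10 - 1*1*100) = 29*(2 - 10 - 100) = 29*(-108) = -3132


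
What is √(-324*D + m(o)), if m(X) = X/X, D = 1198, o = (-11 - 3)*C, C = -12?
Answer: I*√388151 ≈ 623.02*I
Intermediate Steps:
o = 168 (o = (-11 - 3)*(-12) = -14*(-12) = 168)
m(X) = 1
√(-324*D + m(o)) = √(-324*1198 + 1) = √(-388152 + 1) = √(-388151) = I*√388151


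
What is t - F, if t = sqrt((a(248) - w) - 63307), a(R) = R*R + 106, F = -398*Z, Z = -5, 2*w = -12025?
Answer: -1990 + 3*sqrt(1918)/2 ≈ -1924.3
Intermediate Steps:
w = -12025/2 (w = (1/2)*(-12025) = -12025/2 ≈ -6012.5)
F = 1990 (F = -398*(-5) = 1990)
a(R) = 106 + R**2 (a(R) = R**2 + 106 = 106 + R**2)
t = 3*sqrt(1918)/2 (t = sqrt(((106 + 248**2) - 1*(-12025/2)) - 63307) = sqrt(((106 + 61504) + 12025/2) - 63307) = sqrt((61610 + 12025/2) - 63307) = sqrt(135245/2 - 63307) = sqrt(8631/2) = 3*sqrt(1918)/2 ≈ 65.693)
t - F = 3*sqrt(1918)/2 - 1*1990 = 3*sqrt(1918)/2 - 1990 = -1990 + 3*sqrt(1918)/2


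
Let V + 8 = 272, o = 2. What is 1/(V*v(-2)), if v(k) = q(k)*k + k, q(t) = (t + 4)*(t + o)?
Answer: -1/528 ≈ -0.0018939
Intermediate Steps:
q(t) = (2 + t)*(4 + t) (q(t) = (t + 4)*(t + 2) = (4 + t)*(2 + t) = (2 + t)*(4 + t))
V = 264 (V = -8 + 272 = 264)
v(k) = k + k*(8 + k² + 6*k) (v(k) = (8 + k² + 6*k)*k + k = k*(8 + k² + 6*k) + k = k + k*(8 + k² + 6*k))
1/(V*v(-2)) = 1/(264*(-2*(9 + (-2)² + 6*(-2)))) = 1/(264*(-2*(9 + 4 - 12))) = 1/(264*(-2*1)) = 1/(264*(-2)) = 1/(-528) = -1/528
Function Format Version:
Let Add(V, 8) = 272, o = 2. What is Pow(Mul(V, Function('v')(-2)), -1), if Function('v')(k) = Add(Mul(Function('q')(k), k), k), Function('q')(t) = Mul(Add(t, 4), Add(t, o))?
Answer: Rational(-1, 528) ≈ -0.0018939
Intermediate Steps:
Function('q')(t) = Mul(Add(2, t), Add(4, t)) (Function('q')(t) = Mul(Add(t, 4), Add(t, 2)) = Mul(Add(4, t), Add(2, t)) = Mul(Add(2, t), Add(4, t)))
V = 264 (V = Add(-8, 272) = 264)
Function('v')(k) = Add(k, Mul(k, Add(8, Pow(k, 2), Mul(6, k)))) (Function('v')(k) = Add(Mul(Add(8, Pow(k, 2), Mul(6, k)), k), k) = Add(Mul(k, Add(8, Pow(k, 2), Mul(6, k))), k) = Add(k, Mul(k, Add(8, Pow(k, 2), Mul(6, k)))))
Pow(Mul(V, Function('v')(-2)), -1) = Pow(Mul(264, Mul(-2, Add(9, Pow(-2, 2), Mul(6, -2)))), -1) = Pow(Mul(264, Mul(-2, Add(9, 4, -12))), -1) = Pow(Mul(264, Mul(-2, 1)), -1) = Pow(Mul(264, -2), -1) = Pow(-528, -1) = Rational(-1, 528)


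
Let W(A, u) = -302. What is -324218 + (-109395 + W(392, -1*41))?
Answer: -433915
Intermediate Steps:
-324218 + (-109395 + W(392, -1*41)) = -324218 + (-109395 - 302) = -324218 - 109697 = -433915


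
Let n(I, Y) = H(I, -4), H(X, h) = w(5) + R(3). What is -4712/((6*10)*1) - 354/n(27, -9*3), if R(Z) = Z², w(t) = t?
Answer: -10901/105 ≈ -103.82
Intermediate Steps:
H(X, h) = 14 (H(X, h) = 5 + 3² = 5 + 9 = 14)
n(I, Y) = 14
-4712/((6*10)*1) - 354/n(27, -9*3) = -4712/((6*10)*1) - 354/14 = -4712/(60*1) - 354*1/14 = -4712/60 - 177/7 = -4712*1/60 - 177/7 = -1178/15 - 177/7 = -10901/105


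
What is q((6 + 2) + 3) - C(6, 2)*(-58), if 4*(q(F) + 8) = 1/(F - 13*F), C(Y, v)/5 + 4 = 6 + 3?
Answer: 761375/528 ≈ 1442.0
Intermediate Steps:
C(Y, v) = 25 (C(Y, v) = -20 + 5*(6 + 3) = -20 + 5*9 = -20 + 45 = 25)
q(F) = -8 - 1/(48*F) (q(F) = -8 + 1/(4*(F - 13*F)) = -8 + 1/(4*((-12*F))) = -8 + (-1/(12*F))/4 = -8 - 1/(48*F))
q((6 + 2) + 3) - C(6, 2)*(-58) = (-8 - 1/(48*((6 + 2) + 3))) - 25*(-58) = (-8 - 1/(48*(8 + 3))) - 1*(-1450) = (-8 - 1/48/11) + 1450 = (-8 - 1/48*1/11) + 1450 = (-8 - 1/528) + 1450 = -4225/528 + 1450 = 761375/528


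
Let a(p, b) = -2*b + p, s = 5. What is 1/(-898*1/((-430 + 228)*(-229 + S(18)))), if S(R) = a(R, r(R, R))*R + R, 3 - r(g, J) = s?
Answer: 18685/449 ≈ 41.615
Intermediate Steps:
r(g, J) = -2 (r(g, J) = 3 - 1*5 = 3 - 5 = -2)
a(p, b) = p - 2*b
S(R) = R + R*(4 + R) (S(R) = (R - 2*(-2))*R + R = (R + 4)*R + R = (4 + R)*R + R = R*(4 + R) + R = R + R*(4 + R))
1/(-898*1/((-430 + 228)*(-229 + S(18)))) = 1/(-898*1/((-430 + 228)*(-229 + 18*(5 + 18)))) = 1/(-898*(-1/(202*(-229 + 18*23)))) = 1/(-898*(-1/(202*(-229 + 414)))) = 1/(-898/(185*(-202))) = 1/(-898/(-37370)) = 1/(-898*(-1/37370)) = 1/(449/18685) = 18685/449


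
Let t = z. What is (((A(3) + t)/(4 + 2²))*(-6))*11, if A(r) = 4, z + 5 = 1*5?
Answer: -33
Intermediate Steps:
z = 0 (z = -5 + 1*5 = -5 + 5 = 0)
t = 0
(((A(3) + t)/(4 + 2²))*(-6))*11 = (((4 + 0)/(4 + 2²))*(-6))*11 = ((4/(4 + 4))*(-6))*11 = ((4/8)*(-6))*11 = ((4*(⅛))*(-6))*11 = ((½)*(-6))*11 = -3*11 = -33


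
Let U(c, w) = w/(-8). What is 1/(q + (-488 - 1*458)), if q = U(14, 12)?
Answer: -2/1895 ≈ -0.0010554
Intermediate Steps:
U(c, w) = -w/8 (U(c, w) = w*(-⅛) = -w/8)
q = -3/2 (q = -⅛*12 = -3/2 ≈ -1.5000)
1/(q + (-488 - 1*458)) = 1/(-3/2 + (-488 - 1*458)) = 1/(-3/2 + (-488 - 458)) = 1/(-3/2 - 946) = 1/(-1895/2) = -2/1895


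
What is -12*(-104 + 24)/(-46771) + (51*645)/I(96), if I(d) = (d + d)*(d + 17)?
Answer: 505901295/338247872 ≈ 1.4957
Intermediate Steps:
I(d) = 2*d*(17 + d) (I(d) = (2*d)*(17 + d) = 2*d*(17 + d))
-12*(-104 + 24)/(-46771) + (51*645)/I(96) = -12*(-104 + 24)/(-46771) + (51*645)/((2*96*(17 + 96))) = -12*(-80)*(-1/46771) + 32895/((2*96*113)) = 960*(-1/46771) + 32895/21696 = -960/46771 + 32895*(1/21696) = -960/46771 + 10965/7232 = 505901295/338247872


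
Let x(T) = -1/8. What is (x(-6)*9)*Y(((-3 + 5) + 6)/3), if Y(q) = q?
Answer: -3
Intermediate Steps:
x(T) = -1/8 (x(T) = -1*1/8 = -1/8)
(x(-6)*9)*Y(((-3 + 5) + 6)/3) = (-1/8*9)*(((-3 + 5) + 6)/3) = -9*(2 + 6)/(8*3) = -9/3 = -9/8*8/3 = -3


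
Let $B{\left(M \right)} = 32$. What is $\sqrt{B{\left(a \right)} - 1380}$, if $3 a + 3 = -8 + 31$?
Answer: $2 i \sqrt{337} \approx 36.715 i$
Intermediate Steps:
$a = \frac{20}{3}$ ($a = -1 + \frac{-8 + 31}{3} = -1 + \frac{1}{3} \cdot 23 = -1 + \frac{23}{3} = \frac{20}{3} \approx 6.6667$)
$\sqrt{B{\left(a \right)} - 1380} = \sqrt{32 - 1380} = \sqrt{-1348} = 2 i \sqrt{337}$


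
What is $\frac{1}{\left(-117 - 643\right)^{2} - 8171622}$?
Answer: $- \frac{1}{7594022} \approx -1.3168 \cdot 10^{-7}$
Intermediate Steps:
$\frac{1}{\left(-117 - 643\right)^{2} - 8171622} = \frac{1}{\left(-760\right)^{2} - 8171622} = \frac{1}{577600 - 8171622} = \frac{1}{-7594022} = - \frac{1}{7594022}$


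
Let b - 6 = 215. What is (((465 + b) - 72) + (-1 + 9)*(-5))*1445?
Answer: 829430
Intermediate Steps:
b = 221 (b = 6 + 215 = 221)
(((465 + b) - 72) + (-1 + 9)*(-5))*1445 = (((465 + 221) - 72) + (-1 + 9)*(-5))*1445 = ((686 - 72) + 8*(-5))*1445 = (614 - 40)*1445 = 574*1445 = 829430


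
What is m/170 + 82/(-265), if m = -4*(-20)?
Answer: 726/4505 ≈ 0.16115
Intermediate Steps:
m = 80
m/170 + 82/(-265) = 80/170 + 82/(-265) = 80*(1/170) + 82*(-1/265) = 8/17 - 82/265 = 726/4505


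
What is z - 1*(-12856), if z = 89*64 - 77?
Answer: 18475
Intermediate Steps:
z = 5619 (z = 5696 - 77 = 5619)
z - 1*(-12856) = 5619 - 1*(-12856) = 5619 + 12856 = 18475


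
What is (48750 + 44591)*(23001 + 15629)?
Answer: 3605762830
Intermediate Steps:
(48750 + 44591)*(23001 + 15629) = 93341*38630 = 3605762830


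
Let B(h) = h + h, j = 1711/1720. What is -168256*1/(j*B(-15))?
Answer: 28940032/5133 ≈ 5638.0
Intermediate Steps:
j = 1711/1720 (j = 1711*(1/1720) = 1711/1720 ≈ 0.99477)
B(h) = 2*h
-168256*1/(j*B(-15)) = -168256/((2*(-15))*(1711/1720)) = -168256/((-30*1711/1720)) = -168256/(-5133/172) = -168256*(-172/5133) = 28940032/5133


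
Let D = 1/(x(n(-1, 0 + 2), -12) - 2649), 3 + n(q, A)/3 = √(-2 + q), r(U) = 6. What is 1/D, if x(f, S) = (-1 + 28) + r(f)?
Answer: -2616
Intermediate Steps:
n(q, A) = -9 + 3*√(-2 + q)
x(f, S) = 33 (x(f, S) = (-1 + 28) + 6 = 27 + 6 = 33)
D = -1/2616 (D = 1/(33 - 2649) = 1/(-2616) = -1/2616 ≈ -0.00038226)
1/D = 1/(-1/2616) = -2616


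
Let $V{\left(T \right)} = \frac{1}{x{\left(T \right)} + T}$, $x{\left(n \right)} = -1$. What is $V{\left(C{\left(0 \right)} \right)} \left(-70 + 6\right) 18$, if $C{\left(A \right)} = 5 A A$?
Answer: $1152$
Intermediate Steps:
$C{\left(A \right)} = 5 A^{2}$
$V{\left(T \right)} = \frac{1}{-1 + T}$
$V{\left(C{\left(0 \right)} \right)} \left(-70 + 6\right) 18 = \frac{-70 + 6}{-1 + 5 \cdot 0^{2}} \cdot 18 = \frac{1}{-1 + 5 \cdot 0} \left(-64\right) 18 = \frac{1}{-1 + 0} \left(-64\right) 18 = \frac{1}{-1} \left(-64\right) 18 = \left(-1\right) \left(-64\right) 18 = 64 \cdot 18 = 1152$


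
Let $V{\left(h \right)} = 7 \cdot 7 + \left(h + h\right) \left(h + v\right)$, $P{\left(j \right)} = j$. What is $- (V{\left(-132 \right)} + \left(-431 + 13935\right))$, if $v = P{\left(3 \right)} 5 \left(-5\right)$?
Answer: $-68201$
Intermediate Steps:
$v = -75$ ($v = 3 \cdot 5 \left(-5\right) = 15 \left(-5\right) = -75$)
$V{\left(h \right)} = 49 + 2 h \left(-75 + h\right)$ ($V{\left(h \right)} = 7 \cdot 7 + \left(h + h\right) \left(h - 75\right) = 49 + 2 h \left(-75 + h\right)$)
$- (V{\left(-132 \right)} + \left(-431 + 13935\right)) = - (\left(49 - -19800 + 2 \left(-132\right)^{2}\right) + \left(-431 + 13935\right)) = - (\left(49 + 19800 + 2 \cdot 17424\right) + 13504) = - (\left(49 + 19800 + 34848\right) + 13504) = - (54697 + 13504) = \left(-1\right) 68201 = -68201$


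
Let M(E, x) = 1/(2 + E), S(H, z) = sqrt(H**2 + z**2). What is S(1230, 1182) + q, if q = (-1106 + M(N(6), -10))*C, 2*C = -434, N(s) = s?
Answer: 1919799/8 + 6*sqrt(80834) ≈ 2.4168e+5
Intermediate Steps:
C = -217 (C = (1/2)*(-434) = -217)
q = 1919799/8 (q = (-1106 + 1/(2 + 6))*(-217) = (-1106 + 1/8)*(-217) = -8847/8*(-217) = 1919799/8 ≈ 2.3998e+5)
S(1230, 1182) + q = sqrt(1230**2 + 1182**2) + 1919799/8 = sqrt(1512900 + 1397124) + 1919799/8 = sqrt(2910024) + 1919799/8 = 6*sqrt(80834) + 1919799/8 = 1919799/8 + 6*sqrt(80834)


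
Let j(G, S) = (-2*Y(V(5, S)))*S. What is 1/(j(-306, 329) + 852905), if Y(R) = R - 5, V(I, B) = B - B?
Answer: 1/856195 ≈ 1.1680e-6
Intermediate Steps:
V(I, B) = 0
Y(R) = -5 + R
j(G, S) = 10*S (j(G, S) = (-2*(-5 + 0))*S = (-2*(-5))*S = 10*S)
1/(j(-306, 329) + 852905) = 1/(10*329 + 852905) = 1/(3290 + 852905) = 1/856195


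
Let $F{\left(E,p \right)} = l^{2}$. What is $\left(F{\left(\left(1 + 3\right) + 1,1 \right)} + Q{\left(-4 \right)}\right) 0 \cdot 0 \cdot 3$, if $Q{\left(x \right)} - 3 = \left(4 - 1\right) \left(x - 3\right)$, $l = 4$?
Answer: $0$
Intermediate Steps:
$Q{\left(x \right)} = -6 + 3 x$ ($Q{\left(x \right)} = 3 + \left(4 - 1\right) \left(x - 3\right) = 3 + 3 \left(-3 + x\right) = 3 + \left(-9 + 3 x\right) = -6 + 3 x$)
$F{\left(E,p \right)} = 16$ ($F{\left(E,p \right)} = 4^{2} = 16$)
$\left(F{\left(\left(1 + 3\right) + 1,1 \right)} + Q{\left(-4 \right)}\right) 0 \cdot 0 \cdot 3 = \left(16 + \left(-6 + 3 \left(-4\right)\right)\right) 0 \cdot 0 \cdot 3 = \left(16 - 18\right) 0 \cdot 3 = \left(16 - 18\right) 0 = \left(-2\right) 0 = 0$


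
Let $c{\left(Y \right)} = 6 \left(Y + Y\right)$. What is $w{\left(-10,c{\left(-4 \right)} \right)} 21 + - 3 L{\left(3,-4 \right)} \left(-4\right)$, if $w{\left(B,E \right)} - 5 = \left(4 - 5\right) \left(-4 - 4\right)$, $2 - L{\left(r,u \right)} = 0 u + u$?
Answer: $345$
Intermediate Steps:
$c{\left(Y \right)} = 12 Y$ ($c{\left(Y \right)} = 6 \cdot 2 Y = 12 Y$)
$L{\left(r,u \right)} = 2 - u$ ($L{\left(r,u \right)} = 2 - \left(0 u + u\right) = 2 - \left(0 + u\right) = 2 - u$)
$w{\left(B,E \right)} = 13$ ($w{\left(B,E \right)} = 5 + \left(4 - 5\right) \left(-4 - 4\right) = 5 - -8 = 5 + 8 = 13$)
$w{\left(-10,c{\left(-4 \right)} \right)} 21 + - 3 L{\left(3,-4 \right)} \left(-4\right) = 13 \cdot 21 + - 3 \left(2 - -4\right) \left(-4\right) = 273 + - 3 \left(2 + 4\right) \left(-4\right) = 273 + \left(-3\right) 6 \left(-4\right) = 273 - -72 = 273 + 72 = 345$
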